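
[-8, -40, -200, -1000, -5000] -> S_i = -8*5^i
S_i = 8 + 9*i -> [8, 17, 26, 35, 44]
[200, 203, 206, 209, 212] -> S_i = 200 + 3*i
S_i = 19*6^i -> [19, 114, 684, 4104, 24624]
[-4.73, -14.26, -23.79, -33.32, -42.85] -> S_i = -4.73 + -9.53*i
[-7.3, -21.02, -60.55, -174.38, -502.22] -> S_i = -7.30*2.88^i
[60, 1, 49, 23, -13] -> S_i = Random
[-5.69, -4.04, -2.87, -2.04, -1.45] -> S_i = -5.69*0.71^i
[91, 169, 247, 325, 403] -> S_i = 91 + 78*i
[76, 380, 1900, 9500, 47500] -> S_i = 76*5^i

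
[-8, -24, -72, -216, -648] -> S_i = -8*3^i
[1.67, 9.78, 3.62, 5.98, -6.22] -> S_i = Random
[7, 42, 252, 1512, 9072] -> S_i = 7*6^i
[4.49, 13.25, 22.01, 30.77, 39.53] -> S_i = 4.49 + 8.76*i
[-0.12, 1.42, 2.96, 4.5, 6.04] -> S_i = -0.12 + 1.54*i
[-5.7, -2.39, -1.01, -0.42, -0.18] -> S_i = -5.70*0.42^i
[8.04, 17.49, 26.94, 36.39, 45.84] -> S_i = 8.04 + 9.45*i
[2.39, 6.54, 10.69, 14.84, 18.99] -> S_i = 2.39 + 4.15*i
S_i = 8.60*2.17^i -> [8.6, 18.66, 40.5, 87.88, 190.69]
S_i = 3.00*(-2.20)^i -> [3.0, -6.6, 14.52, -31.94, 70.28]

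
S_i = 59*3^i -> [59, 177, 531, 1593, 4779]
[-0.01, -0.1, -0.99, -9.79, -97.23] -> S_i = -0.01*9.93^i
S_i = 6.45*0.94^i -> [6.45, 6.06, 5.7, 5.36, 5.04]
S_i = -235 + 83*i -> [-235, -152, -69, 14, 97]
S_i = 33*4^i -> [33, 132, 528, 2112, 8448]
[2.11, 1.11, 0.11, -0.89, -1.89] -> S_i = 2.11 + -1.00*i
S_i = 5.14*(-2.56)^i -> [5.14, -13.16, 33.69, -86.23, 220.76]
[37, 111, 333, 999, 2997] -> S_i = 37*3^i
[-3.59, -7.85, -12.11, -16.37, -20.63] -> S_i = -3.59 + -4.26*i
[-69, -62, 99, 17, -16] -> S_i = Random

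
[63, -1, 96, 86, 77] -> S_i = Random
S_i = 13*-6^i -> [13, -78, 468, -2808, 16848]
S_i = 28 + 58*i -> [28, 86, 144, 202, 260]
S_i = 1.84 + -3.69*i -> [1.84, -1.85, -5.54, -9.23, -12.92]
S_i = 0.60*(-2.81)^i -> [0.6, -1.69, 4.74, -13.31, 37.41]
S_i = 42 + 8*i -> [42, 50, 58, 66, 74]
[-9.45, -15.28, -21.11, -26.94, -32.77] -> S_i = -9.45 + -5.83*i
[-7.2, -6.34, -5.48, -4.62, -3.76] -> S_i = -7.20 + 0.86*i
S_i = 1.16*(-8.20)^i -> [1.16, -9.51, 78.0, -639.59, 5244.61]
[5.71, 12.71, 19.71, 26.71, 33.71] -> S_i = 5.71 + 7.00*i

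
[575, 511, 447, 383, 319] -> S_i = 575 + -64*i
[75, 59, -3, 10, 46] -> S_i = Random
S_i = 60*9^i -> [60, 540, 4860, 43740, 393660]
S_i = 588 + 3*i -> [588, 591, 594, 597, 600]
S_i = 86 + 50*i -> [86, 136, 186, 236, 286]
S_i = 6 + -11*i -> [6, -5, -16, -27, -38]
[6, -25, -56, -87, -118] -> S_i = 6 + -31*i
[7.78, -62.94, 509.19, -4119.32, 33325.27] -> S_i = 7.78*(-8.09)^i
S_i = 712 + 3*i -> [712, 715, 718, 721, 724]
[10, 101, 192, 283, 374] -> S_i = 10 + 91*i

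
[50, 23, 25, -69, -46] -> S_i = Random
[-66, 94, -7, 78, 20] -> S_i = Random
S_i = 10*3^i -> [10, 30, 90, 270, 810]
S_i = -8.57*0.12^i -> [-8.57, -1.03, -0.12, -0.01, -0.0]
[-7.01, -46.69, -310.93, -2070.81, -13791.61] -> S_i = -7.01*6.66^i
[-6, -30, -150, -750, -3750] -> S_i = -6*5^i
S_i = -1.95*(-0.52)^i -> [-1.95, 1.01, -0.53, 0.27, -0.14]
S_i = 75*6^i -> [75, 450, 2700, 16200, 97200]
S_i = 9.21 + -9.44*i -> [9.21, -0.23, -9.67, -19.11, -28.55]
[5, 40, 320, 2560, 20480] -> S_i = 5*8^i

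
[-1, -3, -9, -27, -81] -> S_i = -1*3^i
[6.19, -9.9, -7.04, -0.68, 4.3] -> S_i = Random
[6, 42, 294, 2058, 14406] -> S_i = 6*7^i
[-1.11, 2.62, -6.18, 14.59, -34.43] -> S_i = -1.11*(-2.36)^i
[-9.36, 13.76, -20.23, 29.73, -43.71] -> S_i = -9.36*(-1.47)^i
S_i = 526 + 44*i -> [526, 570, 614, 658, 702]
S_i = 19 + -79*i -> [19, -60, -139, -218, -297]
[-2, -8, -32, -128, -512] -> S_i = -2*4^i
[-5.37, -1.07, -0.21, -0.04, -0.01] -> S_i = -5.37*0.20^i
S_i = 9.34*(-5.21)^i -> [9.34, -48.66, 253.53, -1320.87, 6881.73]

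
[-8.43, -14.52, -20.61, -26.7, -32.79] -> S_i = -8.43 + -6.09*i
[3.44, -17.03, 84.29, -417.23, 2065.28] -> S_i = 3.44*(-4.95)^i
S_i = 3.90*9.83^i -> [3.9, 38.34, 376.85, 3704.46, 36414.86]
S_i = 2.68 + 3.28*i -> [2.68, 5.96, 9.24, 12.52, 15.8]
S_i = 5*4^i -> [5, 20, 80, 320, 1280]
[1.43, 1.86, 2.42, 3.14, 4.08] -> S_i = 1.43*1.30^i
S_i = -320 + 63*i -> [-320, -257, -194, -131, -68]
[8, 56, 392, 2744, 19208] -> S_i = 8*7^i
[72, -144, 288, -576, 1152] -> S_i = 72*-2^i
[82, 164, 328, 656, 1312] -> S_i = 82*2^i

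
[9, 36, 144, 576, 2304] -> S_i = 9*4^i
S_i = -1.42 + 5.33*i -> [-1.42, 3.91, 9.24, 14.57, 19.9]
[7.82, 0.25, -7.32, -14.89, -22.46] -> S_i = 7.82 + -7.57*i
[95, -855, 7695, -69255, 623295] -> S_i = 95*-9^i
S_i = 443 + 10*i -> [443, 453, 463, 473, 483]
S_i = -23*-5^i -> [-23, 115, -575, 2875, -14375]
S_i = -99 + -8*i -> [-99, -107, -115, -123, -131]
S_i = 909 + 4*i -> [909, 913, 917, 921, 925]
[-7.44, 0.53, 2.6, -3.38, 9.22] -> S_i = Random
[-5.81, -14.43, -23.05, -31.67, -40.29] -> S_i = -5.81 + -8.62*i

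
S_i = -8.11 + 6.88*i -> [-8.11, -1.23, 5.65, 12.53, 19.41]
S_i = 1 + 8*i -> [1, 9, 17, 25, 33]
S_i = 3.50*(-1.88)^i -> [3.5, -6.58, 12.37, -23.26, 43.72]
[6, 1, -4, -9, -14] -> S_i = 6 + -5*i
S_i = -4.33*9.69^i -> [-4.33, -41.96, -406.57, -3939.66, -38175.35]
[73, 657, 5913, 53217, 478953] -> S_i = 73*9^i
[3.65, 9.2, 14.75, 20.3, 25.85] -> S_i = 3.65 + 5.55*i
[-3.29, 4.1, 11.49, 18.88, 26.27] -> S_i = -3.29 + 7.39*i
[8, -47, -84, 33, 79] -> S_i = Random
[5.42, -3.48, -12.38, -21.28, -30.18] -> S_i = 5.42 + -8.90*i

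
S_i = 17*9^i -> [17, 153, 1377, 12393, 111537]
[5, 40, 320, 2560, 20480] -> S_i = 5*8^i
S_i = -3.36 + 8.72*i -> [-3.36, 5.36, 14.08, 22.8, 31.52]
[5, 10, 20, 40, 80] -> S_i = 5*2^i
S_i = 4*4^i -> [4, 16, 64, 256, 1024]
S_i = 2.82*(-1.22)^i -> [2.82, -3.44, 4.2, -5.12, 6.25]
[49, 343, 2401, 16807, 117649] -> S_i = 49*7^i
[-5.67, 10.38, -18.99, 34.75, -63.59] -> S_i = -5.67*(-1.83)^i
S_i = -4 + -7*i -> [-4, -11, -18, -25, -32]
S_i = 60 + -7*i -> [60, 53, 46, 39, 32]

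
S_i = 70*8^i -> [70, 560, 4480, 35840, 286720]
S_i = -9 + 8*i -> [-9, -1, 7, 15, 23]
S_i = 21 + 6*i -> [21, 27, 33, 39, 45]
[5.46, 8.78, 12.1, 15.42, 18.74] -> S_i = 5.46 + 3.32*i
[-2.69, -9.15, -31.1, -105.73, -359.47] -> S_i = -2.69*3.40^i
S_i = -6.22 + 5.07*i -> [-6.22, -1.15, 3.92, 8.99, 14.06]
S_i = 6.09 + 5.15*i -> [6.09, 11.24, 16.39, 21.54, 26.69]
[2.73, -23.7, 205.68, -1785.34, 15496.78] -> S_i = 2.73*(-8.68)^i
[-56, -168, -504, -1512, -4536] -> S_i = -56*3^i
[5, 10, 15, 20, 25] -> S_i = 5 + 5*i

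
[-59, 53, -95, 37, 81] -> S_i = Random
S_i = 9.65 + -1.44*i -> [9.65, 8.21, 6.77, 5.33, 3.89]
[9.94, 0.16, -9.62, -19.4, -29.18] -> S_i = 9.94 + -9.78*i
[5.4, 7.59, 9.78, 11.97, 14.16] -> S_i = 5.40 + 2.19*i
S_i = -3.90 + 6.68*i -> [-3.9, 2.78, 9.46, 16.14, 22.82]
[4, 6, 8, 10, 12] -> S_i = 4 + 2*i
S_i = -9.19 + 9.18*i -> [-9.19, -0.01, 9.17, 18.35, 27.53]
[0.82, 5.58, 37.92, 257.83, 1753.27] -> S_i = 0.82*6.80^i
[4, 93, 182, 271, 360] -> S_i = 4 + 89*i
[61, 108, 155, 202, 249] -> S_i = 61 + 47*i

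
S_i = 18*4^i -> [18, 72, 288, 1152, 4608]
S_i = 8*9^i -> [8, 72, 648, 5832, 52488]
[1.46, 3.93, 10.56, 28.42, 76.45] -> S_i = 1.46*2.69^i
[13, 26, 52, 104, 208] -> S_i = 13*2^i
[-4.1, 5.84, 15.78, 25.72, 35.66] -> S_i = -4.10 + 9.94*i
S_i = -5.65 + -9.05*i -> [-5.65, -14.7, -23.75, -32.8, -41.85]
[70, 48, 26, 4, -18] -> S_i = 70 + -22*i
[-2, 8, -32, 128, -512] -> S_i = -2*-4^i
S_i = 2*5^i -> [2, 10, 50, 250, 1250]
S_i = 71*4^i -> [71, 284, 1136, 4544, 18176]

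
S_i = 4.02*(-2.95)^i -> [4.02, -11.86, 34.98, -103.2, 304.45]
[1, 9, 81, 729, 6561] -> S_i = 1*9^i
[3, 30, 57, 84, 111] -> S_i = 3 + 27*i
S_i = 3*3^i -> [3, 9, 27, 81, 243]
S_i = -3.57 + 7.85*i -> [-3.57, 4.28, 12.13, 19.98, 27.83]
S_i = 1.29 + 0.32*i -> [1.29, 1.61, 1.93, 2.25, 2.57]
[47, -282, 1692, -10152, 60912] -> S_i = 47*-6^i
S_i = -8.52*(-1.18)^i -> [-8.52, 10.05, -11.86, 14.0, -16.52]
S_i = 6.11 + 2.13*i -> [6.11, 8.24, 10.37, 12.5, 14.63]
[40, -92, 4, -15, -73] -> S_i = Random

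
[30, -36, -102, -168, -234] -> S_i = 30 + -66*i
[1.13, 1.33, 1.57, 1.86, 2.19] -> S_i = 1.13*1.18^i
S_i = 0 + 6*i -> [0, 6, 12, 18, 24]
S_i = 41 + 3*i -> [41, 44, 47, 50, 53]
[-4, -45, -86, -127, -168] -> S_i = -4 + -41*i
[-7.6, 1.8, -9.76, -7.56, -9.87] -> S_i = Random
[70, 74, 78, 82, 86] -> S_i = 70 + 4*i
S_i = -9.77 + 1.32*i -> [-9.77, -8.45, -7.13, -5.81, -4.49]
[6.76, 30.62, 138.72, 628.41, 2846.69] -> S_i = 6.76*4.53^i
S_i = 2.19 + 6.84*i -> [2.19, 9.03, 15.87, 22.71, 29.55]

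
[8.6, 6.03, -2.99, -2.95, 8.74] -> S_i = Random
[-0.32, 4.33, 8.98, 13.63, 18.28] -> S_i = -0.32 + 4.65*i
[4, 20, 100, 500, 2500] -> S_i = 4*5^i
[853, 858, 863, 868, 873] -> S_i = 853 + 5*i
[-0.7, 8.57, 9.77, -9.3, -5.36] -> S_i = Random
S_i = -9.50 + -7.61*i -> [-9.5, -17.11, -24.72, -32.33, -39.94]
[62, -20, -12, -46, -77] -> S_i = Random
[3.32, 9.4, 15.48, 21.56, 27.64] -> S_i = 3.32 + 6.08*i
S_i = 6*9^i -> [6, 54, 486, 4374, 39366]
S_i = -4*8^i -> [-4, -32, -256, -2048, -16384]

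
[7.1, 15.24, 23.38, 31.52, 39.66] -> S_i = 7.10 + 8.14*i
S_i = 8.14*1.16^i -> [8.14, 9.44, 10.95, 12.71, 14.74]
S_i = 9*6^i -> [9, 54, 324, 1944, 11664]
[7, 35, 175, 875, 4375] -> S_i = 7*5^i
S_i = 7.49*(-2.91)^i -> [7.49, -21.8, 63.43, -184.57, 537.1]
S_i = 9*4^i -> [9, 36, 144, 576, 2304]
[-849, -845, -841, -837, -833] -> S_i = -849 + 4*i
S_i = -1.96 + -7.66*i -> [-1.96, -9.62, -17.28, -24.94, -32.6]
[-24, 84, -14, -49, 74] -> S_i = Random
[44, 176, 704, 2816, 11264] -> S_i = 44*4^i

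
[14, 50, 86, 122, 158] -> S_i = 14 + 36*i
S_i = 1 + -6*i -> [1, -5, -11, -17, -23]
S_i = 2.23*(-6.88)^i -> [2.23, -15.34, 105.56, -726.22, 4996.42]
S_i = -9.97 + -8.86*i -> [-9.97, -18.83, -27.69, -36.55, -45.41]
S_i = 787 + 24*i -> [787, 811, 835, 859, 883]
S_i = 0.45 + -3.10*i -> [0.45, -2.65, -5.75, -8.85, -11.95]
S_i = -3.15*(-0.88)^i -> [-3.15, 2.77, -2.44, 2.15, -1.89]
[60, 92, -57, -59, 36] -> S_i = Random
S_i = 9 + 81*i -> [9, 90, 171, 252, 333]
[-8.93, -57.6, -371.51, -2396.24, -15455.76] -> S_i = -8.93*6.45^i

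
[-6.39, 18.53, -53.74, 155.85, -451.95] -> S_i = -6.39*(-2.90)^i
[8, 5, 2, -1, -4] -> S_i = 8 + -3*i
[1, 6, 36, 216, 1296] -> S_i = 1*6^i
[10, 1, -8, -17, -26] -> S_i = 10 + -9*i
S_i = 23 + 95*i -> [23, 118, 213, 308, 403]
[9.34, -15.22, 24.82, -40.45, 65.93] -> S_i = 9.34*(-1.63)^i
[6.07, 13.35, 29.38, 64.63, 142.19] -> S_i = 6.07*2.20^i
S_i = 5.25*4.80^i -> [5.25, 25.2, 120.96, 580.61, 2786.92]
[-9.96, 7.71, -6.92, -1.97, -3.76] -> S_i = Random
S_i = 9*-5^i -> [9, -45, 225, -1125, 5625]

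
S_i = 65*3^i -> [65, 195, 585, 1755, 5265]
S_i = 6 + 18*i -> [6, 24, 42, 60, 78]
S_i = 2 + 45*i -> [2, 47, 92, 137, 182]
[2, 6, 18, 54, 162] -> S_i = 2*3^i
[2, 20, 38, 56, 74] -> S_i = 2 + 18*i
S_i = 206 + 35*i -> [206, 241, 276, 311, 346]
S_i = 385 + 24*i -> [385, 409, 433, 457, 481]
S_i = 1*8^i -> [1, 8, 64, 512, 4096]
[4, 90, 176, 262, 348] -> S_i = 4 + 86*i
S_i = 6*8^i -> [6, 48, 384, 3072, 24576]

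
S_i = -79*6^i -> [-79, -474, -2844, -17064, -102384]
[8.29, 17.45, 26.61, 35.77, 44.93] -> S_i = 8.29 + 9.16*i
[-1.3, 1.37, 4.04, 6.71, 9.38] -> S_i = -1.30 + 2.67*i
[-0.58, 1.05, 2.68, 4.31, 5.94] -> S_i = -0.58 + 1.63*i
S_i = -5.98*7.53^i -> [-5.98, -45.03, -339.07, -2553.21, -19225.65]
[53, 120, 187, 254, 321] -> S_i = 53 + 67*i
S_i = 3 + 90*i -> [3, 93, 183, 273, 363]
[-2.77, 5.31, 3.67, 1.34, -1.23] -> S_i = Random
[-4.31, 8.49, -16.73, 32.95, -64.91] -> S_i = -4.31*(-1.97)^i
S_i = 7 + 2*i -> [7, 9, 11, 13, 15]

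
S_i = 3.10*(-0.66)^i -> [3.1, -2.05, 1.35, -0.89, 0.59]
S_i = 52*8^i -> [52, 416, 3328, 26624, 212992]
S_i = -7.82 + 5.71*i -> [-7.82, -2.11, 3.6, 9.31, 15.02]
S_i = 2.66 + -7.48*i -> [2.66, -4.82, -12.3, -19.78, -27.26]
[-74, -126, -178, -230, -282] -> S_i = -74 + -52*i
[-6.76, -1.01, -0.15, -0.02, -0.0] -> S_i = -6.76*0.15^i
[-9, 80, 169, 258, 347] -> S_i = -9 + 89*i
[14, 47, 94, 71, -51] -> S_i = Random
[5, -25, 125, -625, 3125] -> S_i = 5*-5^i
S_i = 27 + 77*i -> [27, 104, 181, 258, 335]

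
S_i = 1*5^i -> [1, 5, 25, 125, 625]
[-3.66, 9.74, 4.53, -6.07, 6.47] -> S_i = Random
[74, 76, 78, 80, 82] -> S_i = 74 + 2*i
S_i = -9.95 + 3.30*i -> [-9.95, -6.65, -3.35, -0.05, 3.25]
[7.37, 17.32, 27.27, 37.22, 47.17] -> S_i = 7.37 + 9.95*i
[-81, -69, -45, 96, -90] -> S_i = Random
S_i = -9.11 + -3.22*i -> [-9.11, -12.33, -15.55, -18.77, -21.99]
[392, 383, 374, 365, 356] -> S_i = 392 + -9*i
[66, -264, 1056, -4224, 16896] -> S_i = 66*-4^i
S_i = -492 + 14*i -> [-492, -478, -464, -450, -436]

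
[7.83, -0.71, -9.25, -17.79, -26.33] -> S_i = 7.83 + -8.54*i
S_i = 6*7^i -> [6, 42, 294, 2058, 14406]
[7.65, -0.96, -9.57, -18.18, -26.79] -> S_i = 7.65 + -8.61*i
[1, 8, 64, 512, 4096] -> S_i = 1*8^i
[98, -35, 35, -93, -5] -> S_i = Random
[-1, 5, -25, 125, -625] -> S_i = -1*-5^i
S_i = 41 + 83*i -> [41, 124, 207, 290, 373]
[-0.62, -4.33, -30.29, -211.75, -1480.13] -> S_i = -0.62*6.99^i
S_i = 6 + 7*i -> [6, 13, 20, 27, 34]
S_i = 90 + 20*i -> [90, 110, 130, 150, 170]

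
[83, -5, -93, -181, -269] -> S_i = 83 + -88*i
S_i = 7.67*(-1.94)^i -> [7.67, -14.88, 28.87, -56.0, 108.64]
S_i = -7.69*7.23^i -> [-7.69, -55.6, -401.98, -2906.31, -21012.59]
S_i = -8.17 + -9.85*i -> [-8.17, -18.02, -27.87, -37.72, -47.57]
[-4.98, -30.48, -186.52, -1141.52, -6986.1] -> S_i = -4.98*6.12^i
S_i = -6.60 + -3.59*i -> [-6.6, -10.19, -13.78, -17.37, -20.96]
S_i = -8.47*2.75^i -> [-8.47, -23.29, -64.05, -176.15, -484.41]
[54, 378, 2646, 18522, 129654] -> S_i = 54*7^i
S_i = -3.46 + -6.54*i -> [-3.46, -10.0, -16.54, -23.08, -29.62]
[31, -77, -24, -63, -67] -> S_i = Random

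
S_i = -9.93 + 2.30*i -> [-9.93, -7.63, -5.33, -3.03, -0.73]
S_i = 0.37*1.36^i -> [0.37, 0.5, 0.68, 0.93, 1.27]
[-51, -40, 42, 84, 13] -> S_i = Random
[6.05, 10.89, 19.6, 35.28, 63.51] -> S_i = 6.05*1.80^i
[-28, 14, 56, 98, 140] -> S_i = -28 + 42*i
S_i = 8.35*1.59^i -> [8.35, 13.28, 21.11, 33.56, 53.37]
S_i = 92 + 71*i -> [92, 163, 234, 305, 376]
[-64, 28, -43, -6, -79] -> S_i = Random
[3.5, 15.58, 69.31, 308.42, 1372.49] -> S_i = 3.50*4.45^i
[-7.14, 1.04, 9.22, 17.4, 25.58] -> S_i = -7.14 + 8.18*i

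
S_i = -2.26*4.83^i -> [-2.26, -10.92, -52.72, -254.65, -1229.98]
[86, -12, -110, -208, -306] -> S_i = 86 + -98*i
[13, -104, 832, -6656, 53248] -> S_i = 13*-8^i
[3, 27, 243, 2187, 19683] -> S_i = 3*9^i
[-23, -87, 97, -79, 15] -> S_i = Random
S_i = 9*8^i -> [9, 72, 576, 4608, 36864]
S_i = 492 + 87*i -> [492, 579, 666, 753, 840]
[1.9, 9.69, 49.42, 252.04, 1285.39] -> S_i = 1.90*5.10^i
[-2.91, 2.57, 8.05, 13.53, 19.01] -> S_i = -2.91 + 5.48*i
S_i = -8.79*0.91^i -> [-8.79, -8.0, -7.28, -6.62, -6.03]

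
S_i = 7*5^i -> [7, 35, 175, 875, 4375]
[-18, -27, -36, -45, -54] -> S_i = -18 + -9*i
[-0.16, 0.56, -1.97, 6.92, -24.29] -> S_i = -0.16*(-3.51)^i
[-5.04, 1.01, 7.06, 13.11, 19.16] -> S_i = -5.04 + 6.05*i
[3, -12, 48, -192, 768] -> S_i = 3*-4^i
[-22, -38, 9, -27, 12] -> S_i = Random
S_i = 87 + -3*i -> [87, 84, 81, 78, 75]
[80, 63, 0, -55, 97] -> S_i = Random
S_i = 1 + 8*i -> [1, 9, 17, 25, 33]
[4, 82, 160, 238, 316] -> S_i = 4 + 78*i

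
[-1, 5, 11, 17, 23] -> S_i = -1 + 6*i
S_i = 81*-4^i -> [81, -324, 1296, -5184, 20736]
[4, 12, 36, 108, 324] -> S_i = 4*3^i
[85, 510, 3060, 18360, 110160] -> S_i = 85*6^i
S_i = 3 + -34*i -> [3, -31, -65, -99, -133]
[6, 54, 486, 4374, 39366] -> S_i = 6*9^i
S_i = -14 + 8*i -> [-14, -6, 2, 10, 18]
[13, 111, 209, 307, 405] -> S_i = 13 + 98*i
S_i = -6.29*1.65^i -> [-6.29, -10.38, -17.12, -28.26, -46.62]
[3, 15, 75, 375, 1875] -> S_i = 3*5^i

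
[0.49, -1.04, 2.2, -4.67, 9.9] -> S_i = 0.49*(-2.12)^i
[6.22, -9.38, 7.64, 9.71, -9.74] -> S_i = Random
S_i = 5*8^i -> [5, 40, 320, 2560, 20480]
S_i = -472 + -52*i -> [-472, -524, -576, -628, -680]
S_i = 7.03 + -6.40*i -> [7.03, 0.63, -5.77, -12.17, -18.57]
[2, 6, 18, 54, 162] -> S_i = 2*3^i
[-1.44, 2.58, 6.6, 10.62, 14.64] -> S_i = -1.44 + 4.02*i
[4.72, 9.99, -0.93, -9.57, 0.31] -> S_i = Random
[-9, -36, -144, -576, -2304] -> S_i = -9*4^i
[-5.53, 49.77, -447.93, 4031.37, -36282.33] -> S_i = -5.53*(-9.00)^i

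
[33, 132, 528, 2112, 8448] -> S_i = 33*4^i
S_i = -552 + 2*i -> [-552, -550, -548, -546, -544]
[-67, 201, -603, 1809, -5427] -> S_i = -67*-3^i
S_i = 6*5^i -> [6, 30, 150, 750, 3750]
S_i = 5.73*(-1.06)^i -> [5.73, -6.07, 6.44, -6.82, 7.23]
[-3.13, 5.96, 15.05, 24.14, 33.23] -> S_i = -3.13 + 9.09*i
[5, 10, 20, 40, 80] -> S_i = 5*2^i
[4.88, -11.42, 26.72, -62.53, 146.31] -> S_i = 4.88*(-2.34)^i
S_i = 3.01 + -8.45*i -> [3.01, -5.44, -13.89, -22.34, -30.79]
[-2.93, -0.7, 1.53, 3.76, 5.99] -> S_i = -2.93 + 2.23*i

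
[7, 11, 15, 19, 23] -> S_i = 7 + 4*i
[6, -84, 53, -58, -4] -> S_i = Random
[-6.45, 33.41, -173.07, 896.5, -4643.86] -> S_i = -6.45*(-5.18)^i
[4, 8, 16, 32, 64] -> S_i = 4*2^i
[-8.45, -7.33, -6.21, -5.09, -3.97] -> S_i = -8.45 + 1.12*i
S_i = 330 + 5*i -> [330, 335, 340, 345, 350]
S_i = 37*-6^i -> [37, -222, 1332, -7992, 47952]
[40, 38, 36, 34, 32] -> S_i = 40 + -2*i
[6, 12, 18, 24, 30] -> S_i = 6 + 6*i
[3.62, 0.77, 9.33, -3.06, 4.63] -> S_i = Random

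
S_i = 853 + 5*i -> [853, 858, 863, 868, 873]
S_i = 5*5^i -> [5, 25, 125, 625, 3125]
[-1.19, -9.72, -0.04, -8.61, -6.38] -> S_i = Random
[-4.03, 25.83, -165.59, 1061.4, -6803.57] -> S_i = -4.03*(-6.41)^i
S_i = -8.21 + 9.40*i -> [-8.21, 1.19, 10.59, 19.99, 29.39]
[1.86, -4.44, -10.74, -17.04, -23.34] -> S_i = 1.86 + -6.30*i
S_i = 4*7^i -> [4, 28, 196, 1372, 9604]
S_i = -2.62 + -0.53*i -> [-2.62, -3.15, -3.68, -4.21, -4.74]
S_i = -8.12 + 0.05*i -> [-8.12, -8.07, -8.02, -7.97, -7.92]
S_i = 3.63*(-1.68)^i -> [3.63, -6.1, 10.25, -17.21, 28.92]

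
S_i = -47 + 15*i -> [-47, -32, -17, -2, 13]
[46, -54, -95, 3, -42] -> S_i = Random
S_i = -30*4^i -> [-30, -120, -480, -1920, -7680]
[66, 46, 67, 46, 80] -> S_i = Random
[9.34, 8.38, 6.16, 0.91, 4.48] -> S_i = Random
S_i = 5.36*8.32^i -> [5.36, 44.6, 371.03, 3086.99, 25683.73]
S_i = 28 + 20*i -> [28, 48, 68, 88, 108]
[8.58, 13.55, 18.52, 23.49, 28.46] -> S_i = 8.58 + 4.97*i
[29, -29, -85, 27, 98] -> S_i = Random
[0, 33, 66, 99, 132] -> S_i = 0 + 33*i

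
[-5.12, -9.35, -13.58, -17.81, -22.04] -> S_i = -5.12 + -4.23*i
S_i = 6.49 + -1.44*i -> [6.49, 5.05, 3.61, 2.17, 0.73]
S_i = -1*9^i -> [-1, -9, -81, -729, -6561]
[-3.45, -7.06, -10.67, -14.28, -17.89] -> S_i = -3.45 + -3.61*i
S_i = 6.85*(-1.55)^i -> [6.85, -10.62, 16.46, -25.51, 39.54]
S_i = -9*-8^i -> [-9, 72, -576, 4608, -36864]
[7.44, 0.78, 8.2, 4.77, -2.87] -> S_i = Random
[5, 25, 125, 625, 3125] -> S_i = 5*5^i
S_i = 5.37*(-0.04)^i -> [5.37, -0.21, 0.01, -0.0, 0.0]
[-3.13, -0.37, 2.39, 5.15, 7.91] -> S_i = -3.13 + 2.76*i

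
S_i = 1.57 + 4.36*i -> [1.57, 5.93, 10.29, 14.65, 19.01]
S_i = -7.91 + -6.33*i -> [-7.91, -14.24, -20.57, -26.9, -33.23]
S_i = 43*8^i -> [43, 344, 2752, 22016, 176128]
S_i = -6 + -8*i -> [-6, -14, -22, -30, -38]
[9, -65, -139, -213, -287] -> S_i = 9 + -74*i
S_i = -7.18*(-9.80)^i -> [-7.18, 70.36, -689.57, 6757.76, -66226.03]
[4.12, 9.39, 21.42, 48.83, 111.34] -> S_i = 4.12*2.28^i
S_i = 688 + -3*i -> [688, 685, 682, 679, 676]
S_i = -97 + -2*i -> [-97, -99, -101, -103, -105]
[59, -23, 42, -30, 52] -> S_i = Random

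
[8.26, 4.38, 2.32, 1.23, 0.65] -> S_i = 8.26*0.53^i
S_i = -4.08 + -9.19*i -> [-4.08, -13.27, -22.46, -31.65, -40.84]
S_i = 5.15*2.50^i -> [5.15, 12.88, 32.19, 80.47, 201.17]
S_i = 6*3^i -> [6, 18, 54, 162, 486]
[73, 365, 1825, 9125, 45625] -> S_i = 73*5^i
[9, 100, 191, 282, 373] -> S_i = 9 + 91*i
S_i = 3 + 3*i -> [3, 6, 9, 12, 15]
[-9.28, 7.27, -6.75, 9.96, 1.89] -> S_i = Random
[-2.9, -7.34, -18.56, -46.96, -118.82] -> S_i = -2.90*2.53^i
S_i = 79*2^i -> [79, 158, 316, 632, 1264]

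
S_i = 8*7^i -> [8, 56, 392, 2744, 19208]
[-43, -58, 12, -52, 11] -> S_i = Random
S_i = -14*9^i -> [-14, -126, -1134, -10206, -91854]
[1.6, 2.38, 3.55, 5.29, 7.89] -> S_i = 1.60*1.49^i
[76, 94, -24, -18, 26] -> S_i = Random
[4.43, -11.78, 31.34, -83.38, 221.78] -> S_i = 4.43*(-2.66)^i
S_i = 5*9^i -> [5, 45, 405, 3645, 32805]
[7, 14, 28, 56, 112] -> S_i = 7*2^i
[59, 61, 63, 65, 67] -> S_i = 59 + 2*i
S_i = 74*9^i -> [74, 666, 5994, 53946, 485514]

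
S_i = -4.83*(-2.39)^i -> [-4.83, 11.54, -27.59, 65.94, -157.59]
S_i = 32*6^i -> [32, 192, 1152, 6912, 41472]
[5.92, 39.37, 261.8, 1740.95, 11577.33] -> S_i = 5.92*6.65^i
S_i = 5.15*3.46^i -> [5.15, 17.82, 61.65, 213.32, 738.09]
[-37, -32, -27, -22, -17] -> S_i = -37 + 5*i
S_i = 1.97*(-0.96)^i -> [1.97, -1.89, 1.82, -1.74, 1.67]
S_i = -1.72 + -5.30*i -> [-1.72, -7.02, -12.32, -17.62, -22.92]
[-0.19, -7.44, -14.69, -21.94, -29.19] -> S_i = -0.19 + -7.25*i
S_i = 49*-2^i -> [49, -98, 196, -392, 784]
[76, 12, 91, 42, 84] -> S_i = Random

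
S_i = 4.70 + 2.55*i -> [4.7, 7.25, 9.8, 12.35, 14.9]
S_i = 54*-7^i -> [54, -378, 2646, -18522, 129654]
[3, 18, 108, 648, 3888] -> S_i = 3*6^i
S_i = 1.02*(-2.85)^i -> [1.02, -2.91, 8.28, -23.61, 67.29]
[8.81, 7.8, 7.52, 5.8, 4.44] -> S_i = Random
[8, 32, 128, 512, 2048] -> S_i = 8*4^i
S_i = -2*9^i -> [-2, -18, -162, -1458, -13122]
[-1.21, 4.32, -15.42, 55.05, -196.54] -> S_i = -1.21*(-3.57)^i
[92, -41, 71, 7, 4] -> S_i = Random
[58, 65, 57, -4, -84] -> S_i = Random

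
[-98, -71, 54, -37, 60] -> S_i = Random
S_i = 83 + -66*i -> [83, 17, -49, -115, -181]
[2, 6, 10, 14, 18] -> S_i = 2 + 4*i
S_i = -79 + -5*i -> [-79, -84, -89, -94, -99]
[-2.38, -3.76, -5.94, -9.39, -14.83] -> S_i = -2.38*1.58^i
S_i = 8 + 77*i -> [8, 85, 162, 239, 316]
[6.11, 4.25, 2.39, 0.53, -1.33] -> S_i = 6.11 + -1.86*i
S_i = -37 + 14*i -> [-37, -23, -9, 5, 19]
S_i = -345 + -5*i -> [-345, -350, -355, -360, -365]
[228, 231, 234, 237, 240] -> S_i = 228 + 3*i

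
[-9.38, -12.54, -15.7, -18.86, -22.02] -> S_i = -9.38 + -3.16*i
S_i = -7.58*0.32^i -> [-7.58, -2.43, -0.78, -0.25, -0.08]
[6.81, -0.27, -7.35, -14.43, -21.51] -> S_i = 6.81 + -7.08*i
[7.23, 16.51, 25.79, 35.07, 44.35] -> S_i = 7.23 + 9.28*i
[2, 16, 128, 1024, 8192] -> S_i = 2*8^i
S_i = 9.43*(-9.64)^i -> [9.43, -90.91, 876.33, -8447.78, 81436.64]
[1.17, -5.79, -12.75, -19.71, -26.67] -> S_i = 1.17 + -6.96*i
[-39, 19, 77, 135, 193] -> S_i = -39 + 58*i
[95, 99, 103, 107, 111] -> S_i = 95 + 4*i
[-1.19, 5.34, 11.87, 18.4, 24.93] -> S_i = -1.19 + 6.53*i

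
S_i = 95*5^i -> [95, 475, 2375, 11875, 59375]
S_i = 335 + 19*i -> [335, 354, 373, 392, 411]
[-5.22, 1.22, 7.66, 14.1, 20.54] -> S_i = -5.22 + 6.44*i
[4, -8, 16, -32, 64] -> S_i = 4*-2^i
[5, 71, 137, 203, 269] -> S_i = 5 + 66*i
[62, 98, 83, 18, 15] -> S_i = Random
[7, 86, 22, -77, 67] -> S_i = Random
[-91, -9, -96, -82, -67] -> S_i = Random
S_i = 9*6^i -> [9, 54, 324, 1944, 11664]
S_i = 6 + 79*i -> [6, 85, 164, 243, 322]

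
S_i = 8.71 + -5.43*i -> [8.71, 3.28, -2.15, -7.58, -13.01]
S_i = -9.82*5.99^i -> [-9.82, -58.82, -352.34, -2110.53, -12642.09]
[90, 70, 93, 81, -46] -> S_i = Random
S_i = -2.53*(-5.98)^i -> [-2.53, 15.13, -90.47, 541.03, -3235.38]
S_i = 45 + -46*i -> [45, -1, -47, -93, -139]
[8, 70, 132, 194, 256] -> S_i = 8 + 62*i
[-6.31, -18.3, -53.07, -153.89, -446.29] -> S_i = -6.31*2.90^i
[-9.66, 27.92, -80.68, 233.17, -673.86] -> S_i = -9.66*(-2.89)^i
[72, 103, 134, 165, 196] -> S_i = 72 + 31*i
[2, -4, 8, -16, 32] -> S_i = 2*-2^i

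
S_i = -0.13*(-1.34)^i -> [-0.13, 0.17, -0.23, 0.31, -0.42]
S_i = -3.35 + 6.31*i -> [-3.35, 2.96, 9.27, 15.58, 21.89]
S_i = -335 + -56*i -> [-335, -391, -447, -503, -559]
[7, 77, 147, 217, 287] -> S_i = 7 + 70*i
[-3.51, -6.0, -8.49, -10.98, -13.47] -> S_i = -3.51 + -2.49*i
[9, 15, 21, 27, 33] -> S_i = 9 + 6*i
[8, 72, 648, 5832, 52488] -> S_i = 8*9^i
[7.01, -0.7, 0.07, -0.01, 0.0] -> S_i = 7.01*(-0.10)^i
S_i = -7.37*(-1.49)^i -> [-7.37, 10.98, -16.36, 24.38, -36.33]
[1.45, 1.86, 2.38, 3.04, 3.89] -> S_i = 1.45*1.28^i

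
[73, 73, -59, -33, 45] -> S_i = Random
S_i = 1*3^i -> [1, 3, 9, 27, 81]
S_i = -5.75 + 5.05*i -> [-5.75, -0.7, 4.35, 9.4, 14.45]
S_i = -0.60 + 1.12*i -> [-0.6, 0.52, 1.64, 2.76, 3.88]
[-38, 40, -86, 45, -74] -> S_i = Random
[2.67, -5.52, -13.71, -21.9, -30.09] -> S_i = 2.67 + -8.19*i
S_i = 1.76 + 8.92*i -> [1.76, 10.68, 19.6, 28.52, 37.44]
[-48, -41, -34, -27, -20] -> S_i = -48 + 7*i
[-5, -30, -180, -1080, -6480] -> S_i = -5*6^i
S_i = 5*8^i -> [5, 40, 320, 2560, 20480]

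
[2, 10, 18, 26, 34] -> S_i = 2 + 8*i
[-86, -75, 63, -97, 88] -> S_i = Random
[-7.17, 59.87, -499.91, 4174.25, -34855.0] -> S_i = -7.17*(-8.35)^i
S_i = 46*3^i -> [46, 138, 414, 1242, 3726]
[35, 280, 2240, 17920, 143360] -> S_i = 35*8^i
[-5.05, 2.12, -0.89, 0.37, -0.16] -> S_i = -5.05*(-0.42)^i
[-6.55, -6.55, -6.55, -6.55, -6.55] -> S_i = -6.55*1.00^i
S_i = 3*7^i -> [3, 21, 147, 1029, 7203]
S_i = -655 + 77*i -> [-655, -578, -501, -424, -347]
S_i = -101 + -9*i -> [-101, -110, -119, -128, -137]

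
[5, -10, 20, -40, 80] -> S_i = 5*-2^i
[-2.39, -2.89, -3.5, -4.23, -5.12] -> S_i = -2.39*1.21^i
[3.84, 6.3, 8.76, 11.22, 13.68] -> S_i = 3.84 + 2.46*i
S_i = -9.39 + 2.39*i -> [-9.39, -7.0, -4.61, -2.22, 0.17]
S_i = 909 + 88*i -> [909, 997, 1085, 1173, 1261]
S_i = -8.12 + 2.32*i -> [-8.12, -5.8, -3.48, -1.16, 1.16]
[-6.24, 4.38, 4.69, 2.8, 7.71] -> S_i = Random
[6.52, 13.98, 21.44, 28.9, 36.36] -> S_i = 6.52 + 7.46*i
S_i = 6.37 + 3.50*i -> [6.37, 9.87, 13.37, 16.87, 20.37]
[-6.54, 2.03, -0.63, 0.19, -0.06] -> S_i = -6.54*(-0.31)^i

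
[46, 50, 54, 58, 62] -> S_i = 46 + 4*i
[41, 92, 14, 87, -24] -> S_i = Random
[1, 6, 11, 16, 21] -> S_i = 1 + 5*i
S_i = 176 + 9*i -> [176, 185, 194, 203, 212]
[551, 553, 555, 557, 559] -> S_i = 551 + 2*i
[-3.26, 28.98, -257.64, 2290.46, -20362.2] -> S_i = -3.26*(-8.89)^i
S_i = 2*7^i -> [2, 14, 98, 686, 4802]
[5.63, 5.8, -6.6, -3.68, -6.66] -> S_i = Random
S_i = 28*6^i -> [28, 168, 1008, 6048, 36288]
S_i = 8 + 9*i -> [8, 17, 26, 35, 44]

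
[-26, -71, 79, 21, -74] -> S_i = Random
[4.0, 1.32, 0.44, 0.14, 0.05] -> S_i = 4.00*0.33^i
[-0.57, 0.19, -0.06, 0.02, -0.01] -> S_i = -0.57*(-0.33)^i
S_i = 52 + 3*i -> [52, 55, 58, 61, 64]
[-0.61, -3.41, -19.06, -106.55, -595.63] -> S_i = -0.61*5.59^i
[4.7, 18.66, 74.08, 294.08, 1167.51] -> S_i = 4.70*3.97^i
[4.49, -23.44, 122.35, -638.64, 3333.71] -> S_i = 4.49*(-5.22)^i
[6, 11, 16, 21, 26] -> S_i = 6 + 5*i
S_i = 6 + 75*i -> [6, 81, 156, 231, 306]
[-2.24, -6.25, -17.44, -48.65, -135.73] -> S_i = -2.24*2.79^i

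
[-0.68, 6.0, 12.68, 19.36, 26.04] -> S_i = -0.68 + 6.68*i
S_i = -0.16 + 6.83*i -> [-0.16, 6.67, 13.5, 20.33, 27.16]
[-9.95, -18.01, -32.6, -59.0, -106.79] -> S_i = -9.95*1.81^i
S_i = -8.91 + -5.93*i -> [-8.91, -14.84, -20.77, -26.7, -32.63]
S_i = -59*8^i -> [-59, -472, -3776, -30208, -241664]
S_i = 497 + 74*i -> [497, 571, 645, 719, 793]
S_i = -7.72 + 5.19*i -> [-7.72, -2.53, 2.66, 7.85, 13.04]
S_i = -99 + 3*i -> [-99, -96, -93, -90, -87]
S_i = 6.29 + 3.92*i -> [6.29, 10.21, 14.13, 18.05, 21.97]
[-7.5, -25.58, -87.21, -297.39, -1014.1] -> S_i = -7.50*3.41^i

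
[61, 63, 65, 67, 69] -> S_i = 61 + 2*i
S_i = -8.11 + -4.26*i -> [-8.11, -12.37, -16.63, -20.89, -25.15]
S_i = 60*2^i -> [60, 120, 240, 480, 960]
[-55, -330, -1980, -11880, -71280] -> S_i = -55*6^i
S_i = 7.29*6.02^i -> [7.29, 43.89, 264.19, 1590.44, 9574.44]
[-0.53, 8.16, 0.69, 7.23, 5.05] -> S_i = Random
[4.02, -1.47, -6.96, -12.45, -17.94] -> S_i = 4.02 + -5.49*i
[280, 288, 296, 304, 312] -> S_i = 280 + 8*i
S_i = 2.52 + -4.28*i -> [2.52, -1.76, -6.04, -10.32, -14.6]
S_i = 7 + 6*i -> [7, 13, 19, 25, 31]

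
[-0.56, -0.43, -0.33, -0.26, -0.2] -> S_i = -0.56*0.77^i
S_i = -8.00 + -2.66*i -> [-8.0, -10.66, -13.32, -15.98, -18.64]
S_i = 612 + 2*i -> [612, 614, 616, 618, 620]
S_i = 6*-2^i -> [6, -12, 24, -48, 96]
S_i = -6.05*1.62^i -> [-6.05, -9.8, -15.88, -25.72, -41.67]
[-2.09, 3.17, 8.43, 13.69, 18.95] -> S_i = -2.09 + 5.26*i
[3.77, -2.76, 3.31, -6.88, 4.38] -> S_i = Random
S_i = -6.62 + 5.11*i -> [-6.62, -1.51, 3.6, 8.71, 13.82]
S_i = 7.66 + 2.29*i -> [7.66, 9.95, 12.24, 14.53, 16.82]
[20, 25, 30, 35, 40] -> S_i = 20 + 5*i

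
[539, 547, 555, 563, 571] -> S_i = 539 + 8*i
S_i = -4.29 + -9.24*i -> [-4.29, -13.53, -22.77, -32.01, -41.25]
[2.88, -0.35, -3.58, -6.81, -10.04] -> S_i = 2.88 + -3.23*i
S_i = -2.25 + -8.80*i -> [-2.25, -11.05, -19.85, -28.65, -37.45]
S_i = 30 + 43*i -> [30, 73, 116, 159, 202]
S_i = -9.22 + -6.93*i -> [-9.22, -16.15, -23.08, -30.01, -36.94]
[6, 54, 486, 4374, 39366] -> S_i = 6*9^i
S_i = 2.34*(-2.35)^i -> [2.34, -5.5, 12.92, -30.37, 71.37]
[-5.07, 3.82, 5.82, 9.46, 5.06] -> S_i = Random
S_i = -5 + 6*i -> [-5, 1, 7, 13, 19]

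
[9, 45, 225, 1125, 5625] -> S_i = 9*5^i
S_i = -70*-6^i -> [-70, 420, -2520, 15120, -90720]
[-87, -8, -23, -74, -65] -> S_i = Random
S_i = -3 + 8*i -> [-3, 5, 13, 21, 29]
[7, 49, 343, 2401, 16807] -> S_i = 7*7^i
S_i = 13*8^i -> [13, 104, 832, 6656, 53248]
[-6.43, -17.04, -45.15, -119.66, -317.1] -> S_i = -6.43*2.65^i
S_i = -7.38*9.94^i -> [-7.38, -73.36, -729.17, -7247.96, -72044.68]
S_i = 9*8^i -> [9, 72, 576, 4608, 36864]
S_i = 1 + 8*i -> [1, 9, 17, 25, 33]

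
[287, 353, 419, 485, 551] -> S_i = 287 + 66*i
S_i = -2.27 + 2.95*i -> [-2.27, 0.68, 3.63, 6.58, 9.53]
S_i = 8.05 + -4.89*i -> [8.05, 3.16, -1.73, -6.62, -11.51]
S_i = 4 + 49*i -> [4, 53, 102, 151, 200]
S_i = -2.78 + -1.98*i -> [-2.78, -4.76, -6.74, -8.72, -10.7]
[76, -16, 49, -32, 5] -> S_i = Random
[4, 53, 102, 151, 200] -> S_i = 4 + 49*i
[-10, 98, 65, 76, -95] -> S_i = Random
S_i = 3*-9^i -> [3, -27, 243, -2187, 19683]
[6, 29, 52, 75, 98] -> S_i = 6 + 23*i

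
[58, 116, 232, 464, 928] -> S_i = 58*2^i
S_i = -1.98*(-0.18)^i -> [-1.98, 0.36, -0.06, 0.01, -0.0]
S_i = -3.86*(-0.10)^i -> [-3.86, 0.39, -0.04, 0.0, -0.0]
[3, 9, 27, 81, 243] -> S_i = 3*3^i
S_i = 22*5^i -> [22, 110, 550, 2750, 13750]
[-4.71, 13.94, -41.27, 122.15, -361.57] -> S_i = -4.71*(-2.96)^i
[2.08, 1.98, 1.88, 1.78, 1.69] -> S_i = 2.08*0.95^i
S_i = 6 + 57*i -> [6, 63, 120, 177, 234]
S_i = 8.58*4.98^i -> [8.58, 42.73, 212.79, 1059.68, 5277.21]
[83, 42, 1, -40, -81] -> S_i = 83 + -41*i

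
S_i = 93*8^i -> [93, 744, 5952, 47616, 380928]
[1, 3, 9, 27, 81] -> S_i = 1*3^i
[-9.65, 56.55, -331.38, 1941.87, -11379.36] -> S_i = -9.65*(-5.86)^i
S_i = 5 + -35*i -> [5, -30, -65, -100, -135]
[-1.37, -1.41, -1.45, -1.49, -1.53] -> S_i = -1.37 + -0.04*i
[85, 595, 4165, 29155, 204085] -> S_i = 85*7^i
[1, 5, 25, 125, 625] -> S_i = 1*5^i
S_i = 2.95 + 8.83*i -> [2.95, 11.78, 20.61, 29.44, 38.27]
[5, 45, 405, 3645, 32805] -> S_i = 5*9^i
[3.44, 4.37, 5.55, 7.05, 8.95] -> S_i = 3.44*1.27^i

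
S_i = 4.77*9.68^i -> [4.77, 46.17, 446.96, 4326.58, 41881.27]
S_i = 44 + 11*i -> [44, 55, 66, 77, 88]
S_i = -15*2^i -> [-15, -30, -60, -120, -240]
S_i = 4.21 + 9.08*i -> [4.21, 13.29, 22.37, 31.45, 40.53]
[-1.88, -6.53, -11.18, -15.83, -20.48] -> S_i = -1.88 + -4.65*i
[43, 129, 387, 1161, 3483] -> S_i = 43*3^i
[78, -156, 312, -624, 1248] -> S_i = 78*-2^i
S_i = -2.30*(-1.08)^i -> [-2.3, 2.48, -2.68, 2.9, -3.13]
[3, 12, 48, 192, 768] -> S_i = 3*4^i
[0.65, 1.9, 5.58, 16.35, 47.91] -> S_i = 0.65*2.93^i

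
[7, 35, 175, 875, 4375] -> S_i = 7*5^i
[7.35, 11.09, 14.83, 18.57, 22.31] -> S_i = 7.35 + 3.74*i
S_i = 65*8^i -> [65, 520, 4160, 33280, 266240]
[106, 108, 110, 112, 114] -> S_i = 106 + 2*i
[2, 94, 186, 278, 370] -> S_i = 2 + 92*i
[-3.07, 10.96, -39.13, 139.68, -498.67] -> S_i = -3.07*(-3.57)^i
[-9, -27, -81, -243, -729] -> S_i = -9*3^i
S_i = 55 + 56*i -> [55, 111, 167, 223, 279]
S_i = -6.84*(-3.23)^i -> [-6.84, 22.09, -71.36, 230.5, -744.5]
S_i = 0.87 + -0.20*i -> [0.87, 0.67, 0.47, 0.27, 0.07]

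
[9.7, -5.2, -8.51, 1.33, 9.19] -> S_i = Random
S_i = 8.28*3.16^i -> [8.28, 26.16, 82.68, 261.27, 825.62]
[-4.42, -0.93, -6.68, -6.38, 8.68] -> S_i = Random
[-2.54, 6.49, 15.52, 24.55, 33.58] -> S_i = -2.54 + 9.03*i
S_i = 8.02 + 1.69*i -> [8.02, 9.71, 11.4, 13.09, 14.78]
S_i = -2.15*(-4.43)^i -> [-2.15, 9.52, -42.19, 186.92, -828.04]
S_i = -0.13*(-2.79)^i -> [-0.13, 0.36, -1.01, 2.82, -7.88]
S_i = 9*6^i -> [9, 54, 324, 1944, 11664]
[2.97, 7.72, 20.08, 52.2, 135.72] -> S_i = 2.97*2.60^i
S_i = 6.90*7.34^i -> [6.9, 50.65, 371.74, 2728.58, 20027.8]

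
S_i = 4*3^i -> [4, 12, 36, 108, 324]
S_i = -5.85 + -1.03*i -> [-5.85, -6.88, -7.91, -8.94, -9.97]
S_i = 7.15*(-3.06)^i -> [7.15, -21.88, 66.95, -204.87, 626.89]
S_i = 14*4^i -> [14, 56, 224, 896, 3584]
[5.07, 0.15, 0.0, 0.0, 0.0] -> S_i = 5.07*0.03^i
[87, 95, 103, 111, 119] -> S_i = 87 + 8*i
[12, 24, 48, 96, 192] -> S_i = 12*2^i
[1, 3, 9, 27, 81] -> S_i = 1*3^i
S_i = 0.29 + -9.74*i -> [0.29, -9.45, -19.19, -28.93, -38.67]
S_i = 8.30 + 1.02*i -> [8.3, 9.32, 10.34, 11.36, 12.38]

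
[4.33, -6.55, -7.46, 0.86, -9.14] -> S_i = Random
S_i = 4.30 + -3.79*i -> [4.3, 0.51, -3.28, -7.07, -10.86]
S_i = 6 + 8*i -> [6, 14, 22, 30, 38]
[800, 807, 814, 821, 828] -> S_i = 800 + 7*i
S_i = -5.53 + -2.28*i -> [-5.53, -7.81, -10.09, -12.37, -14.65]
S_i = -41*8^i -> [-41, -328, -2624, -20992, -167936]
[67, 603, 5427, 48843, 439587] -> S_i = 67*9^i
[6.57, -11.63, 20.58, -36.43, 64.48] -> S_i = 6.57*(-1.77)^i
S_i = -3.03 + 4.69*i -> [-3.03, 1.66, 6.35, 11.04, 15.73]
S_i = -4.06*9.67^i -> [-4.06, -39.26, -379.65, -3671.18, -35500.29]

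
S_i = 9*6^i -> [9, 54, 324, 1944, 11664]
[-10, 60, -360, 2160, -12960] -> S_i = -10*-6^i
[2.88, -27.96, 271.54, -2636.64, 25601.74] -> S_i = 2.88*(-9.71)^i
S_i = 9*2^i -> [9, 18, 36, 72, 144]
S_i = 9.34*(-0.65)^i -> [9.34, -6.07, 3.95, -2.56, 1.67]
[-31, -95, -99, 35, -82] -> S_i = Random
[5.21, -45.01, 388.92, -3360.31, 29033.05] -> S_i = 5.21*(-8.64)^i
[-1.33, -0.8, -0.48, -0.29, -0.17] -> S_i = -1.33*0.60^i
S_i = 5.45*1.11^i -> [5.45, 6.05, 6.71, 7.45, 8.27]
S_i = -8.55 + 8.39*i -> [-8.55, -0.16, 8.23, 16.62, 25.01]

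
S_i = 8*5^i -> [8, 40, 200, 1000, 5000]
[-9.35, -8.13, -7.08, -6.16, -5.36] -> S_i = -9.35*0.87^i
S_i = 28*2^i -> [28, 56, 112, 224, 448]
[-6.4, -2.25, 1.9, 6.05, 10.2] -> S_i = -6.40 + 4.15*i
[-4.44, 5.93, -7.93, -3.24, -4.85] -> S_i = Random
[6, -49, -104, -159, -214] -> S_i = 6 + -55*i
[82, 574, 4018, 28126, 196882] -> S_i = 82*7^i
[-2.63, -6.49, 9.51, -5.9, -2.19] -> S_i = Random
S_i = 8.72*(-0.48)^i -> [8.72, -4.19, 2.01, -0.96, 0.46]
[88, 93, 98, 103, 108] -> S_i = 88 + 5*i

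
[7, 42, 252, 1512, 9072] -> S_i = 7*6^i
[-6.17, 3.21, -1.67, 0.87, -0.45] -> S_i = -6.17*(-0.52)^i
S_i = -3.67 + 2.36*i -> [-3.67, -1.31, 1.05, 3.41, 5.77]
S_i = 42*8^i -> [42, 336, 2688, 21504, 172032]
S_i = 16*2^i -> [16, 32, 64, 128, 256]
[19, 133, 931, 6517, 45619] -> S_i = 19*7^i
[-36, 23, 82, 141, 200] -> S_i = -36 + 59*i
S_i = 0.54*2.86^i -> [0.54, 1.54, 4.42, 12.63, 36.13]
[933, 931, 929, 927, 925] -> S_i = 933 + -2*i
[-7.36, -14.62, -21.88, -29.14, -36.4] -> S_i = -7.36 + -7.26*i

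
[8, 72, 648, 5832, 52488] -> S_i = 8*9^i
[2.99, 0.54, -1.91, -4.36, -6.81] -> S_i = 2.99 + -2.45*i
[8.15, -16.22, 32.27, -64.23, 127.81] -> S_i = 8.15*(-1.99)^i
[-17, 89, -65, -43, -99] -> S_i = Random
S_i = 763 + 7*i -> [763, 770, 777, 784, 791]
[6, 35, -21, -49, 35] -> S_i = Random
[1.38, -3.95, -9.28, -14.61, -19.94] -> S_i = 1.38 + -5.33*i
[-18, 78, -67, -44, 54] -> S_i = Random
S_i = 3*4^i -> [3, 12, 48, 192, 768]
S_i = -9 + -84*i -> [-9, -93, -177, -261, -345]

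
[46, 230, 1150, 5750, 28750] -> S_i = 46*5^i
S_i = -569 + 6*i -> [-569, -563, -557, -551, -545]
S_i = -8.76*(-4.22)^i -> [-8.76, 36.97, -156.0, 658.33, -2778.14]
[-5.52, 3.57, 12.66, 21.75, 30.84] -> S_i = -5.52 + 9.09*i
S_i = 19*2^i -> [19, 38, 76, 152, 304]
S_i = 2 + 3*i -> [2, 5, 8, 11, 14]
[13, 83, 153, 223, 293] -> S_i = 13 + 70*i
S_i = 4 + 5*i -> [4, 9, 14, 19, 24]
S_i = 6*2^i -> [6, 12, 24, 48, 96]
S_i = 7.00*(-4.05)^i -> [7.0, -28.35, 114.82, -465.01, 1883.29]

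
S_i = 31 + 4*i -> [31, 35, 39, 43, 47]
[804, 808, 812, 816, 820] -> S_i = 804 + 4*i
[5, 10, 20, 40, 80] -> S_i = 5*2^i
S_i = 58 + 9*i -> [58, 67, 76, 85, 94]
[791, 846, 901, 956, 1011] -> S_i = 791 + 55*i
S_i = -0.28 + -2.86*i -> [-0.28, -3.14, -6.0, -8.86, -11.72]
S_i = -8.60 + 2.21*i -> [-8.6, -6.39, -4.18, -1.97, 0.24]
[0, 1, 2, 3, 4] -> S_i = 0 + 1*i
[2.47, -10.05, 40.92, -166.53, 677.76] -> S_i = 2.47*(-4.07)^i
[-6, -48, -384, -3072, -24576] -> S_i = -6*8^i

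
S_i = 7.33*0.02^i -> [7.33, 0.15, 0.0, 0.0, 0.0]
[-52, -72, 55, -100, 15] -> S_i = Random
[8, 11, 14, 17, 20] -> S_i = 8 + 3*i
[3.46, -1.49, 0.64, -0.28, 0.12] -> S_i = 3.46*(-0.43)^i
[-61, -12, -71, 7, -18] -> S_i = Random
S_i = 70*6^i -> [70, 420, 2520, 15120, 90720]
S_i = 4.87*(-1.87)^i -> [4.87, -9.11, 17.03, -31.85, 59.55]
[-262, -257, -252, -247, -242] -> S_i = -262 + 5*i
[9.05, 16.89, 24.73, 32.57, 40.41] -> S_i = 9.05 + 7.84*i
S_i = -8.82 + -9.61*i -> [-8.82, -18.43, -28.04, -37.65, -47.26]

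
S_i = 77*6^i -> [77, 462, 2772, 16632, 99792]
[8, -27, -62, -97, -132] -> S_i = 8 + -35*i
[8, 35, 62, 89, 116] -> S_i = 8 + 27*i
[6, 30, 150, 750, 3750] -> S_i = 6*5^i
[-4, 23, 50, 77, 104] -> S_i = -4 + 27*i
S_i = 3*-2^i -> [3, -6, 12, -24, 48]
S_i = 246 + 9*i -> [246, 255, 264, 273, 282]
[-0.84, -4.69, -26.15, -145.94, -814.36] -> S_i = -0.84*5.58^i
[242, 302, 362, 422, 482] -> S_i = 242 + 60*i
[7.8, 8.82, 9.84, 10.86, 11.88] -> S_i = 7.80 + 1.02*i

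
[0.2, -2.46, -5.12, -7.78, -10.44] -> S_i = 0.20 + -2.66*i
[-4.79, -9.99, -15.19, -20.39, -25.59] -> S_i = -4.79 + -5.20*i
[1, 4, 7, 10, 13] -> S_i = 1 + 3*i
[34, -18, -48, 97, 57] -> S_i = Random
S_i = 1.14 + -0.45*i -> [1.14, 0.69, 0.24, -0.21, -0.66]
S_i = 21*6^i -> [21, 126, 756, 4536, 27216]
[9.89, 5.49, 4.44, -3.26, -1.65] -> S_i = Random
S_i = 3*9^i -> [3, 27, 243, 2187, 19683]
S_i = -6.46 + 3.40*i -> [-6.46, -3.06, 0.34, 3.74, 7.14]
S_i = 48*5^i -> [48, 240, 1200, 6000, 30000]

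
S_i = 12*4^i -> [12, 48, 192, 768, 3072]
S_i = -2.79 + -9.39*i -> [-2.79, -12.18, -21.57, -30.96, -40.35]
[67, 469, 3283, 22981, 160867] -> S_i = 67*7^i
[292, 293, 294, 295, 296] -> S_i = 292 + 1*i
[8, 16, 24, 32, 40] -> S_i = 8 + 8*i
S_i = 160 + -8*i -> [160, 152, 144, 136, 128]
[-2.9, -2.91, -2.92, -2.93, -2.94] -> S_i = -2.90 + -0.01*i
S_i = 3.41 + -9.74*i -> [3.41, -6.33, -16.07, -25.81, -35.55]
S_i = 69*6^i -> [69, 414, 2484, 14904, 89424]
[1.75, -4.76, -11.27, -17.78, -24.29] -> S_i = 1.75 + -6.51*i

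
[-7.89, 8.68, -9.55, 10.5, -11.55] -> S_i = -7.89*(-1.10)^i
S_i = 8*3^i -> [8, 24, 72, 216, 648]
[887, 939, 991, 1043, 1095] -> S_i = 887 + 52*i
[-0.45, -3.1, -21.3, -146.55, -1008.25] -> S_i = -0.45*6.88^i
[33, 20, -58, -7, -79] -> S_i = Random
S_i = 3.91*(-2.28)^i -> [3.91, -8.91, 20.33, -46.34, 105.66]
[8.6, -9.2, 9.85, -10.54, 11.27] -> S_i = 8.60*(-1.07)^i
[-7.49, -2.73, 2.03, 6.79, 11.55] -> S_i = -7.49 + 4.76*i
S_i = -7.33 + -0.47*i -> [-7.33, -7.8, -8.27, -8.74, -9.21]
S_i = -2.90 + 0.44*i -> [-2.9, -2.46, -2.02, -1.58, -1.14]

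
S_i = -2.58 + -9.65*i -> [-2.58, -12.23, -21.88, -31.53, -41.18]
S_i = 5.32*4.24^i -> [5.32, 22.56, 95.64, 405.52, 1719.39]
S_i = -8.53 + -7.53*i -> [-8.53, -16.06, -23.59, -31.12, -38.65]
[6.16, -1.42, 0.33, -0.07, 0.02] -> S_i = 6.16*(-0.23)^i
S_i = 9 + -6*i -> [9, 3, -3, -9, -15]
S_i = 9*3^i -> [9, 27, 81, 243, 729]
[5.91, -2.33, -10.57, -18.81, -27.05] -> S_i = 5.91 + -8.24*i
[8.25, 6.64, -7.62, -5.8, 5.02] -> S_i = Random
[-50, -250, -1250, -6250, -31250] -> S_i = -50*5^i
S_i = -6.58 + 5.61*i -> [-6.58, -0.97, 4.64, 10.25, 15.86]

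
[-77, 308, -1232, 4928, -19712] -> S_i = -77*-4^i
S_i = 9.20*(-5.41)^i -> [9.2, -49.77, 269.27, -1456.73, 7880.92]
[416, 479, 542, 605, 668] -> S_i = 416 + 63*i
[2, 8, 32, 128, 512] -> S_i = 2*4^i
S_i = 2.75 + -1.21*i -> [2.75, 1.54, 0.33, -0.88, -2.09]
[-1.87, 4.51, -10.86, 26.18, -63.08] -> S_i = -1.87*(-2.41)^i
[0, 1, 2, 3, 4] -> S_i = 0 + 1*i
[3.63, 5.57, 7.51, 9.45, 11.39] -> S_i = 3.63 + 1.94*i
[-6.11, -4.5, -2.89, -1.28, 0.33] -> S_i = -6.11 + 1.61*i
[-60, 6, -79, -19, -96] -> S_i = Random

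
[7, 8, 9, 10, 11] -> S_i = 7 + 1*i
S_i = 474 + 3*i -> [474, 477, 480, 483, 486]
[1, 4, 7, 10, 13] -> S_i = 1 + 3*i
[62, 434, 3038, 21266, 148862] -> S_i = 62*7^i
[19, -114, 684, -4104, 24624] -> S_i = 19*-6^i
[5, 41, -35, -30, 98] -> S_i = Random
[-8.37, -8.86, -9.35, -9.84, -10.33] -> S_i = -8.37 + -0.49*i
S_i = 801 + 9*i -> [801, 810, 819, 828, 837]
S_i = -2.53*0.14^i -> [-2.53, -0.35, -0.05, -0.01, -0.0]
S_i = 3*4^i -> [3, 12, 48, 192, 768]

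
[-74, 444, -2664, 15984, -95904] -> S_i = -74*-6^i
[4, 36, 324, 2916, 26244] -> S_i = 4*9^i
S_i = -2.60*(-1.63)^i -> [-2.6, 4.24, -6.91, 11.26, -18.35]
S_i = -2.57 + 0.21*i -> [-2.57, -2.36, -2.15, -1.94, -1.73]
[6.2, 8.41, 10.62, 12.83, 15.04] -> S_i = 6.20 + 2.21*i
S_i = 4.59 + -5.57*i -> [4.59, -0.98, -6.55, -12.12, -17.69]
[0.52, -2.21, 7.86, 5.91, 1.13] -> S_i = Random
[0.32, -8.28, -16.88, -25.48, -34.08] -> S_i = 0.32 + -8.60*i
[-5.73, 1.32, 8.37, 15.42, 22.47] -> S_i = -5.73 + 7.05*i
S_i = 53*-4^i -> [53, -212, 848, -3392, 13568]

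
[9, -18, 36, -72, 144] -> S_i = 9*-2^i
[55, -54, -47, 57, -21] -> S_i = Random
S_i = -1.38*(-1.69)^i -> [-1.38, 2.33, -3.94, 6.66, -11.26]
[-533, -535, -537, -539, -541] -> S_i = -533 + -2*i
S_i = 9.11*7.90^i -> [9.11, 71.97, 568.56, 4491.59, 35483.52]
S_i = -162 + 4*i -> [-162, -158, -154, -150, -146]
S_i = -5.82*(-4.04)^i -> [-5.82, 23.51, -94.99, 383.77, -1550.42]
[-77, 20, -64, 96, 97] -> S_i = Random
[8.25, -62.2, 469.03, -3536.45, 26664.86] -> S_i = 8.25*(-7.54)^i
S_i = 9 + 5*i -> [9, 14, 19, 24, 29]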